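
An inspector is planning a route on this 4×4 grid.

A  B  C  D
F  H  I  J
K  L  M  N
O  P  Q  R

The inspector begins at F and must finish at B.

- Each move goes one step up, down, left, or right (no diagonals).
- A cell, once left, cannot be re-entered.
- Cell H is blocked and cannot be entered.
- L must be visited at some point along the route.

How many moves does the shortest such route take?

Any route passes through L somewhere between F and B. Summing Manhattan distances along the two legs (F → L → B) gives a lower bound of 2 + 2 = 4 moves.
That bound ignores the blocked cells. Measuring each leg by the fewest moves that actually steer around them (F→L: 2; L→B: 4) raises the lower bound to 6.
A route of 6 moves exists: F → K → L → M → I → C → B.
Since 6 matches that lower bound, it is optimal.

6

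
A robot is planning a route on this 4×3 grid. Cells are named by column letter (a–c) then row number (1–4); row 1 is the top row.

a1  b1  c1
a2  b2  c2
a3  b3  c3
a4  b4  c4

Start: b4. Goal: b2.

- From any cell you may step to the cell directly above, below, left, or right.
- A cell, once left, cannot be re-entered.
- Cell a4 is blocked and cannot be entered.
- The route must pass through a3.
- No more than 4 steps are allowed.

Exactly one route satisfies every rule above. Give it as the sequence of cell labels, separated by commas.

b4, b3, a3, a2, b2

The budget equals the shortest possible length, so every move has to be on a shortest route through the required cells.
Route from b4: up to b3, left to a3, up to a2, right to b2 — 4 moves in all.
Check: all required cells visited; 4 ≤ 4 moves.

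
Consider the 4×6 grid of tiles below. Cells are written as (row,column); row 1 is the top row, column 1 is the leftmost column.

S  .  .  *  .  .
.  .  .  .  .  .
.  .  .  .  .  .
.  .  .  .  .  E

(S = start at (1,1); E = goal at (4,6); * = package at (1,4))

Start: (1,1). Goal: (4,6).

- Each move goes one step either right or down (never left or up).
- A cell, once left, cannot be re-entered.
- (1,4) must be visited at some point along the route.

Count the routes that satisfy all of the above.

10

A right/down-only route from (1,1) to (4,6) makes exactly 3 down-moves and 5 right-moves in some order.
With no other constraints that would be C(8,3) = 56 routes.
Split at (1,4) and multiply the segment counts: (1,1)→(1,4): 1; (1,4)→(4,6): 10; product = 10.
That gives 10 routes.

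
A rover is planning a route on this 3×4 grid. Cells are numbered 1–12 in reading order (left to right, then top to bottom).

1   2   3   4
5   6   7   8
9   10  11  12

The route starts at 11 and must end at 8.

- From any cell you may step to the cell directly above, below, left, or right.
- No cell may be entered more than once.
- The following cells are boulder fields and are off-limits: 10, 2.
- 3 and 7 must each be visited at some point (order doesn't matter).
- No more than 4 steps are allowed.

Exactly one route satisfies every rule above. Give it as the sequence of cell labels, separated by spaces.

11 7 3 4 8

The 4-move cap with required stops at 3, 7 leaves no slack for detours.
Route from 11: 2× up (reaching 3), right to 4, down to 8 — 4 moves in all.
Check: all required cells visited; 4 ≤ 4 moves.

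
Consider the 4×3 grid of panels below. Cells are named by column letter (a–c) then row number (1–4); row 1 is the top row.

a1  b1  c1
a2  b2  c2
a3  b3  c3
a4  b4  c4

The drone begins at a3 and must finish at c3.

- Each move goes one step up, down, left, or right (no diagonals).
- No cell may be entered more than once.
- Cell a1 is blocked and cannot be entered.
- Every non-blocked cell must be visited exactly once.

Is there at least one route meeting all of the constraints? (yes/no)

no

Colour the cells like a checkerboard: each orthogonal step flips colour, so a Hamiltonian route alternates colours. Here there are 5 cells of one colour and 6 of the other, with start on the same colour as the goal — the counts and endpoints can't be arranged into an alternating sequence of length 11, so no Hamiltonian route exists.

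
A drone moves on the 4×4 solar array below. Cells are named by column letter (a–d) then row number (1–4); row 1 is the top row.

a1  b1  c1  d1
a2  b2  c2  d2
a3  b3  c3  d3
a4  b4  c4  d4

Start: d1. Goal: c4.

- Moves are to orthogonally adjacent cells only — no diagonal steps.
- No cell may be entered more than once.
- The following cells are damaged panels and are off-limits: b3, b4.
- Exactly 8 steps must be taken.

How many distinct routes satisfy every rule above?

Need simple routes of exactly 8 moves from d1 to c4 (Manhattan distance 4, so 2 moves are spent on a detour and 2 undoing it).
Enumerating: d1 c1 b1 b2 c2 c3 d3 d4 c4 | d1 c1 b1 b2 c2 d2 d3 d4 c4 | d1 c1 b1 b2 c2 d2 d3 c3 c4 | d1 c1 b1 a1 a2 b2 c2 c3 c4.
That gives 4 routes.

4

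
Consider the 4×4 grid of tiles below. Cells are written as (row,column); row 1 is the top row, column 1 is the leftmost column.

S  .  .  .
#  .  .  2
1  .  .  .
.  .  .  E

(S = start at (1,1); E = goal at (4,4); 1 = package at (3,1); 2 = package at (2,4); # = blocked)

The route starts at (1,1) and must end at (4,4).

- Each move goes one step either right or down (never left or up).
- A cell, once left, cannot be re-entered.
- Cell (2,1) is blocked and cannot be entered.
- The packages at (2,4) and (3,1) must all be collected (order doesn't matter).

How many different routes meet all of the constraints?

0

A right/down-only route from (1,1) to (4,4) makes exactly 3 down-moves and 3 right-moves in some order.
With no other constraints that would be C(6,3) = 20 routes.
(3,1) is below but to the left of (2,4): going (2,4) → (3,1) would need a leftward move and (3,1) → (2,4) an upward move, so no right/down-only route can visit both required cells.
No route satisfies every constraint, so the count is 0.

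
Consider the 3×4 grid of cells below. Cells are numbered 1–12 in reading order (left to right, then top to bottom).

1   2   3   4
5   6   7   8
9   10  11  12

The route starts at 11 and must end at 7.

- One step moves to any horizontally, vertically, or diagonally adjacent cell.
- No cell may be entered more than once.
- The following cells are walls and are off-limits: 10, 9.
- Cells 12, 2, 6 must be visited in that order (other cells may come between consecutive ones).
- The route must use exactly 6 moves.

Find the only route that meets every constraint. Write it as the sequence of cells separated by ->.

The waypoints must appear in the order 12, 2, 6, with no cell reused.
Route from 11: right 1 to 12, up 1 to 8, up-left 1 to 3, left 1 to 2, down 1 to 6, right 1 to 7 — 6 moves in all.
Check: order respected (12 at step 1, 2 at step 4, 6 at step 5); 6 moves as required.

11 -> 12 -> 8 -> 3 -> 2 -> 6 -> 7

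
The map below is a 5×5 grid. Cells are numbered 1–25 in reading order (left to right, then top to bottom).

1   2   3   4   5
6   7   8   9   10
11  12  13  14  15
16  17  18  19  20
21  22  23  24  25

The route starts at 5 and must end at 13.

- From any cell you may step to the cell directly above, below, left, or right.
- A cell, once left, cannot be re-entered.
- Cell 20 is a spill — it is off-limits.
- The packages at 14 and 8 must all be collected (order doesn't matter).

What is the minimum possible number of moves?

Any route passes through 14 and 8 in some order between 5 and 13. Summing Manhattan distances along each leg and taking the cheapest ordering (5 → 8 → 14 → 13) gives a lower bound of 3 + 2 + 1 = 6 moves.
A route of 6 moves achieves this: 5 → 10 → 15 → 14 → 9 → 8 → 13.
Since 6 matches the lower bound, it is optimal.

6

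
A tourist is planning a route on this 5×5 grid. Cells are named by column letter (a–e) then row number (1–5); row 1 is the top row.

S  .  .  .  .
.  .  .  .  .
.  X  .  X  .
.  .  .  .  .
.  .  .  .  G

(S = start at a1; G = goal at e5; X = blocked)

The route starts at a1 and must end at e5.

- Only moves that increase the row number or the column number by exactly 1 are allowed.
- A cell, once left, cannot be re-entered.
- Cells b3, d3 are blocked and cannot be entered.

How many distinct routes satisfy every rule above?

19

A right/down-only route from a1 to e5 makes exactly 4 down-moves and 4 right-moves in some order.
With no other constraints that would be C(8,4) = 70 routes.
Subtract routes through each blocked cell (inclusion–exclusion for overlaps): − through b3: 30 − through d3: 30 + through b3&d3: 9 → 19.
That gives 19 routes.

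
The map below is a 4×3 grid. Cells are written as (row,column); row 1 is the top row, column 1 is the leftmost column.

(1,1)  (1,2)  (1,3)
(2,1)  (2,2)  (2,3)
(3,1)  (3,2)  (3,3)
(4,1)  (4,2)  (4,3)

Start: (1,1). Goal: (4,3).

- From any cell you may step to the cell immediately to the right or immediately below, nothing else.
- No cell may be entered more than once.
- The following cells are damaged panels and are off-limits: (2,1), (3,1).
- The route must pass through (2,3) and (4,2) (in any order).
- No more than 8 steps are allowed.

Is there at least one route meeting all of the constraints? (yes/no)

no

(4,2) is below but to the left of (2,3): going (2,3) → (4,2) would need a leftward move and (4,2) → (2,3) an upward move, so no right/down-only route can visit both required cells.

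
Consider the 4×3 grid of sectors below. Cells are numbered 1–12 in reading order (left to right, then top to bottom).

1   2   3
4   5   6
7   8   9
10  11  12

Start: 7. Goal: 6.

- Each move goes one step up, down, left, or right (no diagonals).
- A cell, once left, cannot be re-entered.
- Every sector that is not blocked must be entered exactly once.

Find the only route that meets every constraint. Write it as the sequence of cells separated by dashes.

7 - 10 - 11 - 12 - 9 - 8 - 5 - 4 - 1 - 2 - 3 - 6

Need to visit all 12 open cells exactly once, starting at 7 and ending at 6.
Cell 1 has only two open neighbours (4 and 2), so the path must pass straight through it: one of those is the cell it's entered from and the other is where it exits.
Route from 7: down to 10, 2× right (reaching 12), up to 9, left to 8, up to 5, left to 4, up to 1, 2× right (reaching 3), down to 6 — 11 moves in all.
Check: all 12 open cells covered.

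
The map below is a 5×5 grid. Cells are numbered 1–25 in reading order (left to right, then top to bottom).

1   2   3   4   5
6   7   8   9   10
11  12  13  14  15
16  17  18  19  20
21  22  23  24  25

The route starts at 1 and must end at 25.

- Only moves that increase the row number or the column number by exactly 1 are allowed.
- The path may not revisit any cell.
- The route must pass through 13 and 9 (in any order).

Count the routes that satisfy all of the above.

A right/down-only route from 1 to 25 makes exactly 4 down-moves and 4 right-moves in some order.
With no other constraints that would be C(8,4) = 70 routes.
13 is below but to the left of 9: going 9 → 13 would need a leftward move and 13 → 9 an upward move, so no right/down-only route can visit both required cells.
No route satisfies every constraint, so the count is 0.

0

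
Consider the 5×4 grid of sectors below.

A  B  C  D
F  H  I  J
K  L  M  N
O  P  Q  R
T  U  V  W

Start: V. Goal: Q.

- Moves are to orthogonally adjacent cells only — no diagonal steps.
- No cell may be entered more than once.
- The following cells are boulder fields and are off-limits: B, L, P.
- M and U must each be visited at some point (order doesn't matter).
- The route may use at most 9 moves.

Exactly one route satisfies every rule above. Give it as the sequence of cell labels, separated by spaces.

The budget equals the shortest possible length, so every move has to be on a shortest route through the required cells.
Route from V: left 2 to T, up 3 to F, right 2 to I, down 2 to Q — 9 moves in all.
Check: all required cells visited; 9 ≤ 9 moves.

V U T O K F H I M Q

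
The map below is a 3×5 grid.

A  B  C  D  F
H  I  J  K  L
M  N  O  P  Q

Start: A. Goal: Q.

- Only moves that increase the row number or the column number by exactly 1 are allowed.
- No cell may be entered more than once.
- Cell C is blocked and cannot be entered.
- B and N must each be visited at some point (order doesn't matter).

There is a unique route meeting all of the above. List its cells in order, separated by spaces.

A B I N O P Q

Moves only go right or down, so the column and row indices never decrease.
Route from A: right 1 to B, down 2 to N, right 3 to Q — 6 moves in all.
Check: all required cells visited.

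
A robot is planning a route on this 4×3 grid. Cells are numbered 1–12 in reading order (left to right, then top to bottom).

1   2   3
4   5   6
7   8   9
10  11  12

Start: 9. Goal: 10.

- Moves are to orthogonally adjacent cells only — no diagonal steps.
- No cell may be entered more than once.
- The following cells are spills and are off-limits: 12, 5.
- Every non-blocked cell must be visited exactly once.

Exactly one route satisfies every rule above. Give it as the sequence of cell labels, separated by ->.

Need to visit all 10 open cells exactly once, starting at 9 and ending at 10.
Route from 9: up 2 to 3, left 2 to 1, down 2 to 7, right 1 to 8, down 1 to 11, left 1 to 10 — 9 moves in all.
Check: all 10 open cells covered.

9 -> 6 -> 3 -> 2 -> 1 -> 4 -> 7 -> 8 -> 11 -> 10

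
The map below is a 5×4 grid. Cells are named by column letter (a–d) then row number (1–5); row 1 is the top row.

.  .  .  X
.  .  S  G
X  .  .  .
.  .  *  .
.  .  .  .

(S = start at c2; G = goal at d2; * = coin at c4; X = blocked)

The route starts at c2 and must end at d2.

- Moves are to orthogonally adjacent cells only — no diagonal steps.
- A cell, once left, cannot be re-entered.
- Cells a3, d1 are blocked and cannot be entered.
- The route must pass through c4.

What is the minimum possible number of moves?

5

Any route passes through c4 somewhere between c2 and d2. Summing Manhattan distances along the two legs (c2 → c4 → d2) gives a lower bound of 2 + 3 = 5 moves.
A route of 5 moves achieves this: c2 → c3 → c4 → d4 → d3 → d2.
Since 5 matches the lower bound, it is optimal.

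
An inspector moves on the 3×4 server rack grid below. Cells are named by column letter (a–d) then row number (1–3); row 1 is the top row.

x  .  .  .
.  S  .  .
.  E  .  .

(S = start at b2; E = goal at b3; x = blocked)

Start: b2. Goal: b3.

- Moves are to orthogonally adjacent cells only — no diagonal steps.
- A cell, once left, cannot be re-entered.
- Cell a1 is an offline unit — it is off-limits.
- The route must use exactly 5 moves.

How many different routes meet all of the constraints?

Need simple routes of exactly 5 moves from b2 to b3 (Manhattan distance 1, so 2 moves are spent on a detour and 2 undoing it).
Enumerating: b2 b1 c1 c2 c3 b3 | b2 c2 d2 d3 c3 b3.
That gives 2 routes.

2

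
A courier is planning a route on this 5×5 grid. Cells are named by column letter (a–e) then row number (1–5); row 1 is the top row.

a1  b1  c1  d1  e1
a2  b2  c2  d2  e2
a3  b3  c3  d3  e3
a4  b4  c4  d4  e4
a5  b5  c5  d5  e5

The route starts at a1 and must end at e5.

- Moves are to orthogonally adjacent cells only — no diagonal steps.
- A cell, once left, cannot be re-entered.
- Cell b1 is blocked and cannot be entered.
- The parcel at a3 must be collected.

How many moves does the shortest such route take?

8

Any route passes through a3 somewhere between a1 and e5. Summing Manhattan distances along the two legs (a1 → a3 → e5) gives a lower bound of 2 + 6 = 8 moves.
A route of 8 moves achieves this: a1 → a2 → a3 → a4 → a5 → b5 → c5 → d5 → e5.
Since 8 matches the lower bound, it is optimal.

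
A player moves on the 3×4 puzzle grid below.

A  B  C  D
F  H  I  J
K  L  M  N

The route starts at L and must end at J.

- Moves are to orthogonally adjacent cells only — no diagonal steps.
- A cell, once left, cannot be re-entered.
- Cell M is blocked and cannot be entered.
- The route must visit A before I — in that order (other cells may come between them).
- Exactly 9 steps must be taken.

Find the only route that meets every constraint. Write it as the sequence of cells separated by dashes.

The waypoints must appear in the order A, I, with no cell reused.
Route from L: left to K, 2× up (reaching A), right to B, down to H, right to I, up to C, right to D, down to J — 9 moves in all.
Check: order respected (A at step 3, I at step 6); 9 moves as required.

L - K - F - A - B - H - I - C - D - J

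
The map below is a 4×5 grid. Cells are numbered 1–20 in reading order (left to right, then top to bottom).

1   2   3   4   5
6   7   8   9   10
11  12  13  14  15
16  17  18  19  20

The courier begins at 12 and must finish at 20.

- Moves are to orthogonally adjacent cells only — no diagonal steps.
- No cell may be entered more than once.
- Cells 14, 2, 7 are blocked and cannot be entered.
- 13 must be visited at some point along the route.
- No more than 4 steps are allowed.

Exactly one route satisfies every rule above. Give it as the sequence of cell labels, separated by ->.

12 -> 13 -> 18 -> 19 -> 20

Any route must reach 13 and still end at 20 within 4 moves, so the order of the required stops is forced.
Route from 12: right 1 to 13, down 1 to 18, right 2 to 20 — 4 moves in all.
Check: all required cells visited; 4 ≤ 4 moves.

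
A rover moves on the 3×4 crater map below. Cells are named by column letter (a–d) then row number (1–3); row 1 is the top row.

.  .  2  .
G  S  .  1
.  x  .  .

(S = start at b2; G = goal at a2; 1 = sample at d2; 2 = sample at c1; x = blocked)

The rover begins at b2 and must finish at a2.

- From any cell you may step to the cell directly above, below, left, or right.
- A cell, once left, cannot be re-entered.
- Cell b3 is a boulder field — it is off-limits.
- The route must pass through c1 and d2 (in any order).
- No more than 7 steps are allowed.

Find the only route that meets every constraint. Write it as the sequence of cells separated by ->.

b2 -> c2 -> d2 -> d1 -> c1 -> b1 -> a1 -> a2

The 7-move cap with required stops at c1, d2 leaves no slack for detours.
Route from b2: 2× right (reaching d2), up to d1, 3× left (reaching a1), down to a2 — 7 moves in all.
Check: all required cells visited; 7 ≤ 7 moves.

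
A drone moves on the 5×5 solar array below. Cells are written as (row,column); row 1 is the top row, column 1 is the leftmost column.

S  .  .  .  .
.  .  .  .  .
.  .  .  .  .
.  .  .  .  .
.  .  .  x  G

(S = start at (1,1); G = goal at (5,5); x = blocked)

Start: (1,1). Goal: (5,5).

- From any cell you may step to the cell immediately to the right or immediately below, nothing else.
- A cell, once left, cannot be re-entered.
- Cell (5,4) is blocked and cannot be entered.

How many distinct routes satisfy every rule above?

35

A right/down-only route from (1,1) to (5,5) makes exactly 4 down-moves and 4 right-moves in some order.
With no other constraints that would be C(8,4) = 70 routes.
Subtract routes through each blocked cell (inclusion–exclusion for overlaps): − through (5,4): 35 → 35.
That gives 35 routes.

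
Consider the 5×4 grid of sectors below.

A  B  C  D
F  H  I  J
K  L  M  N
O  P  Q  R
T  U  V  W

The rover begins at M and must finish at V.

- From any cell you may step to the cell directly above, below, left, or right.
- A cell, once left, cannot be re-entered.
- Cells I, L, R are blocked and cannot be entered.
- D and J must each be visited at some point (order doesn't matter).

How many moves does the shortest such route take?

Any route passes through D and J in some order between M and V. Summing Manhattan distances along each leg and taking the cheapest ordering (M → D → J → V) gives a lower bound of 3 + 1 + 4 = 8 moves.
The shortest route satisfying every rule uses 12 moves: M → N → J → D → C → B → H → F → K → O → T → U → V.
The no-revisit rule (legs can't share cells) pushes the minimum above the 8-move bound; an exhaustive check rules out every length from 8 to 11 (on a 4-connected grid the length of any start-to-goal walk has the same parity as the Manhattan bound, so only lengths 8, 10, 12, … need checking), leaving 12 as the minimum.

12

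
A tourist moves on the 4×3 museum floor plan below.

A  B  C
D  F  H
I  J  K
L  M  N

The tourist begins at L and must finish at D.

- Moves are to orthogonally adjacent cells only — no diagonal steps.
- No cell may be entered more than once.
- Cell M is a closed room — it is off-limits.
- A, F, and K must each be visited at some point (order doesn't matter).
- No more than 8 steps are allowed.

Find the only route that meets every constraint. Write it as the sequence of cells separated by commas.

L, I, J, K, H, F, B, A, D

Any route must reach A, F, and K and still end at D within 8 moves, so the order of the required stops is forced.
Route from L: up to I, 2× right (reaching K), up to H, left to F, up to B, left to A, down to D — 8 moves in all.
Check: all required cells visited; 8 ≤ 8 moves.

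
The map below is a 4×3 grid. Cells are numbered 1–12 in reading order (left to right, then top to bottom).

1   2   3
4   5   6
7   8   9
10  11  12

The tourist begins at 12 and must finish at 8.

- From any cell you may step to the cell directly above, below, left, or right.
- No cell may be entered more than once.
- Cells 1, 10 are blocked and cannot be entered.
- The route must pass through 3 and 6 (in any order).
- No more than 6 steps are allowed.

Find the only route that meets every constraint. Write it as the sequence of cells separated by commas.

The budget equals the shortest possible length, so every move has to be on a shortest route through the required cells.
Route from 12: 3× up (reaching 3), left to 2, 2× down (reaching 8) — 6 moves in all.
Check: all required cells visited; 6 ≤ 6 moves.

12, 9, 6, 3, 2, 5, 8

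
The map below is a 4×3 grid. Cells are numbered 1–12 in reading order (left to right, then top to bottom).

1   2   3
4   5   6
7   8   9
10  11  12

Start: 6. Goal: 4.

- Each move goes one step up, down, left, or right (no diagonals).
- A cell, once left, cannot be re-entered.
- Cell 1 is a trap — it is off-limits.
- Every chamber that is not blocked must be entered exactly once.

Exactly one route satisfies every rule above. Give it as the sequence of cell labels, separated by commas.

6, 3, 2, 5, 8, 9, 12, 11, 10, 7, 4

Need to visit all 11 open cells exactly once, starting at 6 and ending at 4.
Cell 3 has only two open neighbours (6 and 2), so the path must pass straight through it: one of those is the cell it's entered from and the other is where it exits.
Route from 6: up 1 to 3, left 1 to 2, down 2 to 8, right 1 to 9, down 1 to 12, left 2 to 10, up 2 to 4 — 10 moves in all.
Check: all 11 open cells covered.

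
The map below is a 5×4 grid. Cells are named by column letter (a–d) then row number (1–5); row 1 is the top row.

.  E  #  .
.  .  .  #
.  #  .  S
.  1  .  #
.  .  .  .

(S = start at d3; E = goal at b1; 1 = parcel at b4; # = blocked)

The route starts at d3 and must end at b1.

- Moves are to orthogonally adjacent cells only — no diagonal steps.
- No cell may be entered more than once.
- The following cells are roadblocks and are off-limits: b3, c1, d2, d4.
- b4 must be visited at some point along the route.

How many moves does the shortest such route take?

8

Any route passes through b4 somewhere between d3 and b1. Summing Manhattan distances along the two legs (d3 → b4 → b1) gives a lower bound of 3 + 3 = 6 moves.
That bound ignores the blocked cells. Measuring each leg by the fewest moves that actually steer around them (d3→b4: 3; b4→b1: 5) raises the lower bound to 8.
A route of 8 moves exists: d3 → c3 → c4 → b4 → a4 → a3 → a2 → a1 → b1.
Since 8 matches that lower bound, it is optimal.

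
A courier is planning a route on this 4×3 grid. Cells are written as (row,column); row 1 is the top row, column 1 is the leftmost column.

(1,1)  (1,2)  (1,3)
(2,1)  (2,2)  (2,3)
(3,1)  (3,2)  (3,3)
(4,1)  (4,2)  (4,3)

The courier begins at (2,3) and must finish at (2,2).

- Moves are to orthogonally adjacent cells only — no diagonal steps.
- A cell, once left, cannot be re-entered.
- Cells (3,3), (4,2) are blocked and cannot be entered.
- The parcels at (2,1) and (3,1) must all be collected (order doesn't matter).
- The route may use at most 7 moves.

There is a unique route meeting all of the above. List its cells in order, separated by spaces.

(2,3) (1,3) (1,2) (1,1) (2,1) (3,1) (3,2) (2,2)

Any route must reach (2,1) and (3,1) and still end at (2,2) within 7 moves, so the order of the required stops is forced.
Route from (2,3): up 1 to (1,3), left 2 to (1,1), down 2 to (3,1), right 1 to (3,2), up 1 to (2,2) — 7 moves in all.
Check: all required cells visited; 7 ≤ 7 moves.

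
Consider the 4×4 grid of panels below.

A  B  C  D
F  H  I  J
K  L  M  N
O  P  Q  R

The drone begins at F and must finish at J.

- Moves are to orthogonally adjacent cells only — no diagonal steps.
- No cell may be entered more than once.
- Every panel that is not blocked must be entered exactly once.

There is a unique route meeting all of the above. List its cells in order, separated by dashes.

F - A - B - H - L - K - O - P - Q - R - N - M - I - C - D - J

Need to visit all 16 open cells exactly once, starting at F and ending at J.
Cell A has only two open neighbours (F and B), so the path must pass straight through it: one of those is the cell it's entered from and the other is where it exits.
Route from F: up 1 to A, right 1 to B, down 2 to L, left 1 to K, down 1 to O, right 3 to R, up 1 to N, left 1 to M, up 2 to C, right 1 to D, down 1 to J — 15 moves in all.
Check: all 16 open cells covered.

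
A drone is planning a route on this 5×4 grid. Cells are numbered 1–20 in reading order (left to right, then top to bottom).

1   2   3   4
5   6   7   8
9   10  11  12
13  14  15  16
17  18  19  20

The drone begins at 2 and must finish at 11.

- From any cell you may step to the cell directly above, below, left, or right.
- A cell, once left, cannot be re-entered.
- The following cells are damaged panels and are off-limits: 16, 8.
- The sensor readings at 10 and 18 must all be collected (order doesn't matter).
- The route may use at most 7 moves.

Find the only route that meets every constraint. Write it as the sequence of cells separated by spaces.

Any route must reach 10 and 18 and still end at 11 within 7 moves, so the order of the required stops is forced.
Route from 2: down 4 to 18, right 1 to 19, up 2 to 11 — 7 moves in all.
Check: all required cells visited; 7 ≤ 7 moves.

2 6 10 14 18 19 15 11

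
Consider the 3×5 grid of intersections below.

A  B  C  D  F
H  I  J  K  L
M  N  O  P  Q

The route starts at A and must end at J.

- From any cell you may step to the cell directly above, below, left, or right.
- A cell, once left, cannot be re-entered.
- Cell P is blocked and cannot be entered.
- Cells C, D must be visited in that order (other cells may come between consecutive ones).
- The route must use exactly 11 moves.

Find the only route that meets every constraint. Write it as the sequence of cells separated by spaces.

The waypoints must appear in the order C, D, with no cell reused.
Route from A: 2× down (reaching M), right to N, 2× up (reaching B), 3× right (reaching F), down to L, 2× left (reaching J) — 11 moves in all.
Check: order respected (C at step 6, D at step 7); 11 moves as required.

A H M N I B C D F L K J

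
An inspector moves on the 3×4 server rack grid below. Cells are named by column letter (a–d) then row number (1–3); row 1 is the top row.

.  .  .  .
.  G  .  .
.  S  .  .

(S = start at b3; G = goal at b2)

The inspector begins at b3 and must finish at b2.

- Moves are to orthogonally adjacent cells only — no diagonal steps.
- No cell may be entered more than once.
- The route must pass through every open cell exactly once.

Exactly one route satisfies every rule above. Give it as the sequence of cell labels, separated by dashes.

Need to visit all 12 open cells exactly once, starting at b3 and ending at b2.
Cell a1 has only two open neighbours (a2 and b1), so the path must pass straight through it: one of those is the cell it's entered from and the other is where it exits.
Route from b3: left to a3, 2× up (reaching a1), 3× right (reaching d1), 2× down (reaching d3), left to c3, up to c2, left to b2 — 11 moves in all.
Check: all 12 open cells covered.

b3 - a3 - a2 - a1 - b1 - c1 - d1 - d2 - d3 - c3 - c2 - b2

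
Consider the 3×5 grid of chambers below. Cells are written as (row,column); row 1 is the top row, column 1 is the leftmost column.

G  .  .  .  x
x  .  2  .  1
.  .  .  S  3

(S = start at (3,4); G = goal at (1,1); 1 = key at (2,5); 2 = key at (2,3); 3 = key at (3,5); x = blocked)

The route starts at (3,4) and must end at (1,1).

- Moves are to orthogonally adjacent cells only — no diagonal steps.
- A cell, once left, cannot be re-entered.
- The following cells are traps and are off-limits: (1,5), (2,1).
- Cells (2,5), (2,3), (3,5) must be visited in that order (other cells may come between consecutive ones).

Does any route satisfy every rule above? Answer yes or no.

no

Ignoring the required order, 5 revisit-free routes from (3,4) to (1,1) pass through all of (2,5), (2,3), and (3,5); the waypoint orders that occur are (3,5) → (2,5) → (2,3) (5) — never (2,5) → (2,3) → (3,5).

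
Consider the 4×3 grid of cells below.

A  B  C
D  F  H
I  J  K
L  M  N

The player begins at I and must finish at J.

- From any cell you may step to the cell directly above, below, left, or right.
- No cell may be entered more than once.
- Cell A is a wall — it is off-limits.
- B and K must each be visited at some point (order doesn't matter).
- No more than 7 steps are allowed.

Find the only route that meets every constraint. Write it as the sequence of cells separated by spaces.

I D F B C H K J

The budget equals the shortest possible length, so every move has to be on a shortest route through the required cells.
Route from I: up 1 to D, right 1 to F, up 1 to B, right 1 to C, down 2 to K, left 1 to J — 7 moves in all.
Check: all required cells visited; 7 ≤ 7 moves.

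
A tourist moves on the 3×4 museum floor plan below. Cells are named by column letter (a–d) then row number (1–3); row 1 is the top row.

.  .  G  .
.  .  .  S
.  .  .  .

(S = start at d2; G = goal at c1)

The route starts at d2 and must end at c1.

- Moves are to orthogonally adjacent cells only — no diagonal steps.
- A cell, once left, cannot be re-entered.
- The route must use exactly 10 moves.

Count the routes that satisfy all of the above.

Need simple routes of exactly 10 moves from d2 to c1 (Manhattan distance 2, so 4 moves are spent on a detour and 4 undoing it).
Enumerating: d2 d3 c3 c2 b2 b3 a3 a2 a1 b1 c1 | d2 d3 c3 b3 a3 a2 a1 b1 b2 c2 c1.
That gives 2 routes.

2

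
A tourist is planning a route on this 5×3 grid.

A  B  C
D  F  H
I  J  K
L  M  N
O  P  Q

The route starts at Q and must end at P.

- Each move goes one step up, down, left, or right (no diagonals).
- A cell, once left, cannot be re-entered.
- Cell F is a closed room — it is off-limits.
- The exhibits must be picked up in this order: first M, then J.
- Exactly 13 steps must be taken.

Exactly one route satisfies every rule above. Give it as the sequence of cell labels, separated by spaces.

Q N M J K H C B A D I L O P

The waypoints must appear in the order M, J, with no cell reused.
Route from Q: up to N, left to M, up to J, right to K, 2× up (reaching C), 2× left (reaching A), 4× down (reaching O), right to P — 13 moves in all.
Check: order respected (M at step 2, J at step 3); 13 moves as required.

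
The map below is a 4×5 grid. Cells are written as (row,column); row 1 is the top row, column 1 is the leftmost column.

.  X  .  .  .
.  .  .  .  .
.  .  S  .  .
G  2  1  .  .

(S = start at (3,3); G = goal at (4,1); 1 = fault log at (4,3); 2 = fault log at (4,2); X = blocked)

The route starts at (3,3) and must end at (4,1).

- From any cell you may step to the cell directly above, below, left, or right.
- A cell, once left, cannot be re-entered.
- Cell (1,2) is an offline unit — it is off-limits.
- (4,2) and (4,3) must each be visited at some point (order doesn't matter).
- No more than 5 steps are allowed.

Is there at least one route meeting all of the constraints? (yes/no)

One route that works: (3,3) → (4,3) → (4,2) → (4,1).

yes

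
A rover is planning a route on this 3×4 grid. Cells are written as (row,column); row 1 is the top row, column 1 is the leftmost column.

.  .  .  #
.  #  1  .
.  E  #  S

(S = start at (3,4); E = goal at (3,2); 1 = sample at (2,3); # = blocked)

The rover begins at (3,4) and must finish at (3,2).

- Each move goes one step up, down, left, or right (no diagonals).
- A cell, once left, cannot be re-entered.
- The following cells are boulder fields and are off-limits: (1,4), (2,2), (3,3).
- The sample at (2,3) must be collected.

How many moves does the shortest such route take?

Any route passes through (2,3) somewhere between (3,4) and (3,2). Summing Manhattan distances along the two legs ((3,4) → (2,3) → (3,2)) gives a lower bound of 2 + 2 = 4 moves.
That bound ignores the blocked cells. Measuring each leg by the fewest moves that actually steer around them ((3,4)→(2,3): 2; (2,3)→(3,2): 6) raises the lower bound to 8.
A route of 8 moves exists: (3,4) → (2,4) → (2,3) → (1,3) → (1,2) → (1,1) → (2,1) → (3,1) → (3,2).
Since 8 matches that lower bound, it is optimal.

8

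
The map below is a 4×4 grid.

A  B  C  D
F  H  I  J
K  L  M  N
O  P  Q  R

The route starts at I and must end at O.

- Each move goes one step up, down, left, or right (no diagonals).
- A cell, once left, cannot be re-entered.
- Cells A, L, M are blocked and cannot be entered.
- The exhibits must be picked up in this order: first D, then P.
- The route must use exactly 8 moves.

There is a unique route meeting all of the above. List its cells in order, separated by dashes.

The waypoints must appear in the order D, P, with no cell reused.
Route from I: up to C, right to D, 3× down (reaching R), 3× left (reaching O) — 8 moves in all.
Check: order respected (D at step 2, P at step 7); 8 moves as required.

I - C - D - J - N - R - Q - P - O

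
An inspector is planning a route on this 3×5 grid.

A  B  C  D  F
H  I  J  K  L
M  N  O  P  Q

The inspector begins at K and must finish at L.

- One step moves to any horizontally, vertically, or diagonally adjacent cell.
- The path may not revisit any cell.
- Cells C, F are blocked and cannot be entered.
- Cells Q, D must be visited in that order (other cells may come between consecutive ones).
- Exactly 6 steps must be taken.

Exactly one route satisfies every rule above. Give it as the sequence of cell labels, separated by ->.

K -> Q -> P -> O -> J -> D -> L

The waypoints must appear in the order Q, D, with no cell reused.
Route from K: down-right 1 to Q, left 2 to O, up 1 to J, up-right 1 to D, down-right 1 to L — 6 moves in all.
Check: order respected (Q at step 1, D at step 5); 6 moves as required.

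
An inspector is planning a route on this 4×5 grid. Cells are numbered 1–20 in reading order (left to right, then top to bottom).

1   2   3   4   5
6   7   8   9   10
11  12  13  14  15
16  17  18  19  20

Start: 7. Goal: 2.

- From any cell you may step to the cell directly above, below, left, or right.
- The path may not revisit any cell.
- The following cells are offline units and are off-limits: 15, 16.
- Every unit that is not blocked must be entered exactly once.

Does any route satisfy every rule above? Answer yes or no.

Cell 20 has only one open neighbour but is neither the start nor the goal, so a Hamiltonian route would have to both enter and leave it through the same neighbour — impossible without revisiting.

no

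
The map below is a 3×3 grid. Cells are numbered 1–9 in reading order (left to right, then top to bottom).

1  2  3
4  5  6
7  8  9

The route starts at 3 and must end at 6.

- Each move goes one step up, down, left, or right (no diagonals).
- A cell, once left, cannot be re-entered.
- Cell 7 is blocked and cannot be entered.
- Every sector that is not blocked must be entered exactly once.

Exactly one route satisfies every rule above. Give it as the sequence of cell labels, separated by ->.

Need to visit all 8 open cells exactly once, starting at 3 and ending at 6.
Cell 1 has only two open neighbours (4 and 2), so the path must pass straight through it: one of those is the cell it's entered from and the other is where it exits.
Route from 3: left 2 to 1, down 1 to 4, right 1 to 5, down 1 to 8, right 1 to 9, up 1 to 6 — 7 moves in all.
Check: all 8 open cells covered.

3 -> 2 -> 1 -> 4 -> 5 -> 8 -> 9 -> 6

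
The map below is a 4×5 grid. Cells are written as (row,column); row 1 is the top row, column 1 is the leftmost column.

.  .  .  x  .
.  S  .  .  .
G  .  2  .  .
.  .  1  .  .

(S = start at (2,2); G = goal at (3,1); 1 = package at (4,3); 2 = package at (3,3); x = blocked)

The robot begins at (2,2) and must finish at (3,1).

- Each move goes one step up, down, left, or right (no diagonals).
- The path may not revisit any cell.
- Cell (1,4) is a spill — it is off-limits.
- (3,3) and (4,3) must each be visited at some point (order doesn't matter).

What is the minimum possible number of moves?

6

Any route passes through (3,3) and (4,3) in some order between (2,2) and (3,1). Summing Manhattan distances along each leg and taking the cheapest ordering ((2,2) → (4,3) → (3,3) → (3,1)) gives a lower bound of 3 + 1 + 2 = 6 moves.
A route of 6 moves achieves this: (2,2) → (3,2) → (3,3) → (4,3) → (4,2) → (4,1) → (3,1).
Since 6 matches the lower bound, it is optimal.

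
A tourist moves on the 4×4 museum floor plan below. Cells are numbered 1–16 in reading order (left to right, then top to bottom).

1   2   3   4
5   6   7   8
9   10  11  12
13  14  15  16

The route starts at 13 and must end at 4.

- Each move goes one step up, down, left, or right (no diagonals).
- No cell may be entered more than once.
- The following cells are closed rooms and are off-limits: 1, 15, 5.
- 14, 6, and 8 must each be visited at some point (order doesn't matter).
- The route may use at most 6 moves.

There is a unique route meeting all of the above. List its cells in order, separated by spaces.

The budget equals the shortest possible length, so every move has to be on a shortest route through the required cells.
Route from 13: right 1 to 14, up 2 to 6, right 2 to 8, up 1 to 4 — 6 moves in all.
Check: all required cells visited; 6 ≤ 6 moves.

13 14 10 6 7 8 4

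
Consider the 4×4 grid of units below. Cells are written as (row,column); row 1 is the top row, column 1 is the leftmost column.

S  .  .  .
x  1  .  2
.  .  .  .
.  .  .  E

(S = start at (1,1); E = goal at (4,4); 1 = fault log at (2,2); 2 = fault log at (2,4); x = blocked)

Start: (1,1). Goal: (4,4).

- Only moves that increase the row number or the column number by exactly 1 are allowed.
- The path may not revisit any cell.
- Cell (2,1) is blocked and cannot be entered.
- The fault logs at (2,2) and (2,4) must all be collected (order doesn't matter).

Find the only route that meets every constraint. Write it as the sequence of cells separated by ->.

Moves only go right or down, so the column and row indices never decrease.
Route from (1,1): right to (1,2), down to (2,2), 2× right (reaching (2,4)), 2× down (reaching (4,4)) — 6 moves in all.
Check: all required cells visited.

(1,1) -> (1,2) -> (2,2) -> (2,3) -> (2,4) -> (3,4) -> (4,4)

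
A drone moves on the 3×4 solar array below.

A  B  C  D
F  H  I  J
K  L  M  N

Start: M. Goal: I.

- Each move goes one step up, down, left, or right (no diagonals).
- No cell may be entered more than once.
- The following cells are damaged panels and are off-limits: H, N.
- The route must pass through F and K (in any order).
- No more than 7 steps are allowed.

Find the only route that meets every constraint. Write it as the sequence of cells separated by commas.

M, L, K, F, A, B, C, I

Any route must reach F and K and still end at I within 7 moves, so the order of the required stops is forced.
Route from M: 2× left (reaching K), 2× up (reaching A), 2× right (reaching C), down to I — 7 moves in all.
Check: all required cells visited; 7 ≤ 7 moves.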